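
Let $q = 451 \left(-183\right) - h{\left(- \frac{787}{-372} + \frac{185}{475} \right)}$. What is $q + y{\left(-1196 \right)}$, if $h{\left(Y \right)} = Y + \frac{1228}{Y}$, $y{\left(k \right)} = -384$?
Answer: $- \frac{260956864087261}{3128614860} \approx -83410.0$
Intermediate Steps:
$q = - \frac{259755475981021}{3128614860}$ ($q = 451 \left(-183\right) - \left(\left(- \frac{787}{-372} + \frac{185}{475}\right) + \frac{1228}{- \frac{787}{-372} + \frac{185}{475}}\right) = -82533 - \left(\left(\left(-787\right) \left(- \frac{1}{372}\right) + 185 \cdot \frac{1}{475}\right) + \frac{1228}{\left(-787\right) \left(- \frac{1}{372}\right) + 185 \cdot \frac{1}{475}}\right) = -82533 - \left(\left(\frac{787}{372} + \frac{37}{95}\right) + \frac{1228}{\frac{787}{372} + \frac{37}{95}}\right) = -82533 - \left(\frac{88529}{35340} + \frac{1228}{\frac{88529}{35340}}\right) = -82533 - \left(\frac{88529}{35340} + 1228 \cdot \frac{35340}{88529}\right) = -82533 - \left(\frac{88529}{35340} + \frac{43397520}{88529}\right) = -82533 - \frac{1541505740641}{3128614860} = - \frac{259755475981021}{3128614860} \approx -83026.0$)
$q + y{\left(-1196 \right)} = - \frac{259755475981021}{3128614860} - 384 = - \frac{260956864087261}{3128614860}$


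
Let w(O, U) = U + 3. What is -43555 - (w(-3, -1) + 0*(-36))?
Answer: -43557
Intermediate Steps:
w(O, U) = 3 + U
-43555 - (w(-3, -1) + 0*(-36)) = -43555 - ((3 - 1) + 0*(-36)) = -43555 - (2 + 0) = -43555 - 1*2 = -43555 - 2 = -43557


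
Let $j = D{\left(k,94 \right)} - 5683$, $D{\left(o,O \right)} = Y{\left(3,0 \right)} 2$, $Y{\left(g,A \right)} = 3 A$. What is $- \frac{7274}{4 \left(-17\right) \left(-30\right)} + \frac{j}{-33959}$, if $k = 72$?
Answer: $- \frac{117712223}{34638180} \approx -3.3983$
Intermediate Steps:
$D{\left(o,O \right)} = 0$ ($D{\left(o,O \right)} = 3 \cdot 0 \cdot 2 = 0 \cdot 2 = 0$)
$j = -5683$ ($j = 0 - 5683 = -5683$)
$- \frac{7274}{4 \left(-17\right) \left(-30\right)} + \frac{j}{-33959} = - \frac{7274}{4 \left(-17\right) \left(-30\right)} - \frac{5683}{-33959} = - \frac{7274}{\left(-68\right) \left(-30\right)} - - \frac{5683}{33959} = - \frac{7274}{2040} + \frac{5683}{33959} = \left(-7274\right) \frac{1}{2040} + \frac{5683}{33959} = - \frac{3637}{1020} + \frac{5683}{33959} = - \frac{117712223}{34638180}$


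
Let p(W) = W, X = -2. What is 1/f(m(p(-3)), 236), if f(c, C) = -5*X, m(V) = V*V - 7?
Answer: 1/10 ≈ 0.10000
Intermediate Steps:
m(V) = -7 + V**2 (m(V) = V**2 - 7 = -7 + V**2)
f(c, C) = 10 (f(c, C) = -5*(-2) = 10)
1/f(m(p(-3)), 236) = 1/10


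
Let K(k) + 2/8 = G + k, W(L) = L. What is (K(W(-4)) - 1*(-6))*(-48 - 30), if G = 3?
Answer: -741/2 ≈ -370.50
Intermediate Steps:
K(k) = 11/4 + k (K(k) = -1/4 + (3 + k) = 11/4 + k)
(K(W(-4)) - 1*(-6))*(-48 - 30) = ((11/4 - 4) - 1*(-6))*(-48 - 30) = (-5/4 + 6)*(-78) = (19/4)*(-78) = -741/2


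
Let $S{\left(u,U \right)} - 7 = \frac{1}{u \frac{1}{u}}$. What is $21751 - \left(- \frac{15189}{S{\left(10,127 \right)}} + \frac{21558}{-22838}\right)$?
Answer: $\frac{2160526775}{91352} \approx 23651.0$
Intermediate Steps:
$S{\left(u,U \right)} = 8$ ($S{\left(u,U \right)} = 7 + \frac{1}{u \frac{1}{u}} = 7 + 1^{-1} = 7 + 1 = 8$)
$21751 - \left(- \frac{15189}{S{\left(10,127 \right)}} + \frac{21558}{-22838}\right) = 21751 - \left(- \frac{15189}{8} + \frac{21558}{-22838}\right) = 21751 - \left(\left(-15189\right) \frac{1}{8} + 21558 \left(- \frac{1}{22838}\right)\right) = 21751 - \left(- \frac{15189}{8} - \frac{10779}{11419}\right) = 21751 - - \frac{173529423}{91352} = 21751 + \frac{173529423}{91352} = \frac{2160526775}{91352}$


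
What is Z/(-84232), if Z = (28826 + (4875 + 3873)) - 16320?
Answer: -10627/42116 ≈ -0.25233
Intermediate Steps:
Z = 21254 (Z = (28826 + 8748) - 16320 = 37574 - 16320 = 21254)
Z/(-84232) = 21254/(-84232) = 21254*(-1/84232) = -10627/42116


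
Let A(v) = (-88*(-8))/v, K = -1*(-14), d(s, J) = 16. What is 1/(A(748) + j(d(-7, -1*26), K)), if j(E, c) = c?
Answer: 17/254 ≈ 0.066929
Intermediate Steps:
K = 14
A(v) = 704/v
1/(A(748) + j(d(-7, -1*26), K)) = 1/(704/748 + 14) = 1/(704*(1/748) + 14) = 1/(16/17 + 14) = 1/(254/17) = 17/254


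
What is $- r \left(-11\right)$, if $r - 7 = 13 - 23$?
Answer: $-33$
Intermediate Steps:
$r = -3$ ($r = 7 + \left(13 - 23\right) = 7 - 10 = -3$)
$- r \left(-11\right) = - \left(-3\right) \left(-11\right) = \left(-1\right) 33 = -33$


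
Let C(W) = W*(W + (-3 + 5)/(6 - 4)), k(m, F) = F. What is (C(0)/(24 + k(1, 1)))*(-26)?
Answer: 0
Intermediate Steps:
C(W) = W*(1 + W) (C(W) = W*(W + 2/2) = W*(W + 2*(½)) = W*(W + 1) = W*(1 + W))
(C(0)/(24 + k(1, 1)))*(-26) = ((0*(1 + 0))/(24 + 1))*(-26) = ((0*1)/25)*(-26) = (0*(1/25))*(-26) = 0*(-26) = 0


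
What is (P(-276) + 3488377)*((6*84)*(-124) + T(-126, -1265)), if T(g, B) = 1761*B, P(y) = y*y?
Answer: -8163400263033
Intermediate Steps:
P(y) = y²
(P(-276) + 3488377)*((6*84)*(-124) + T(-126, -1265)) = ((-276)² + 3488377)*((6*84)*(-124) + 1761*(-1265)) = (76176 + 3488377)*(504*(-124) - 2227665) = 3564553*(-62496 - 2227665) = 3564553*(-2290161) = -8163400263033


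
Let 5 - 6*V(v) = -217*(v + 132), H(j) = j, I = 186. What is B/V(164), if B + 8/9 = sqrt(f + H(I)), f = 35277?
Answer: -16/192711 + 6*sqrt(35463)/64237 ≈ 0.017506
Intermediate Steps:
V(v) = 28649/6 + 217*v/6 (V(v) = 5/6 - (-217)*(v + 132)/6 = 5/6 - (-217)*(132 + v)/6 = 5/6 - (-28644 - 217*v)/6 = 5/6 + (4774 + 217*v/6) = 28649/6 + 217*v/6)
B = -8/9 + sqrt(35463) (B = -8/9 + sqrt(35277 + 186) = -8/9 + sqrt(35463) ≈ 187.43)
B/V(164) = (-8/9 + sqrt(35463))/(28649/6 + (217/6)*164) = (-8/9 + sqrt(35463))/(28649/6 + 17794/3) = (-8/9 + sqrt(35463))/(64237/6) = (-8/9 + sqrt(35463))*(6/64237) = -16/192711 + 6*sqrt(35463)/64237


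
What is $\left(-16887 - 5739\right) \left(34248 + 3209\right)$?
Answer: $-847502082$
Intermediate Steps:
$\left(-16887 - 5739\right) \left(34248 + 3209\right) = \left(-22626\right) 37457 = -847502082$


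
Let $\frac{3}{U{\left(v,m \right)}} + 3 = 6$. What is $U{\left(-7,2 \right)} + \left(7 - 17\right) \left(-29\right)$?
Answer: $291$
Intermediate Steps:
$U{\left(v,m \right)} = 1$ ($U{\left(v,m \right)} = \frac{3}{-3 + 6} = \frac{3}{3} = 3 \cdot \frac{1}{3} = 1$)
$U{\left(-7,2 \right)} + \left(7 - 17\right) \left(-29\right) = 1 + \left(7 - 17\right) \left(-29\right) = 1 - -290 = 1 + 290 = 291$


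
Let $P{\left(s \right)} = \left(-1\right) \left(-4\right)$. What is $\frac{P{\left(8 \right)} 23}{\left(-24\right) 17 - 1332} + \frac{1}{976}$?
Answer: $- \frac{22013}{424560} \approx -0.051849$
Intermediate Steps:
$P{\left(s \right)} = 4$
$\frac{P{\left(8 \right)} 23}{\left(-24\right) 17 - 1332} + \frac{1}{976} = \frac{4 \cdot 23}{\left(-24\right) 17 - 1332} + \frac{1}{976} = \frac{92}{-408 - 1332} + \frac{1}{976} = \frac{92}{-1740} + \frac{1}{976} = 92 \left(- \frac{1}{1740}\right) + \frac{1}{976} = - \frac{23}{435} + \frac{1}{976} = - \frac{22013}{424560}$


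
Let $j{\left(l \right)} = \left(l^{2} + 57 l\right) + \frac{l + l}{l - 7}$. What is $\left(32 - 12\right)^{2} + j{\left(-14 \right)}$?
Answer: $- \frac{602}{3} \approx -200.67$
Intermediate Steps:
$j{\left(l \right)} = l^{2} + 57 l + \frac{2 l}{-7 + l}$ ($j{\left(l \right)} = \left(l^{2} + 57 l\right) + \frac{2 l}{-7 + l} = l^{2} + 57 l + \frac{2 l}{-7 + l}$)
$\left(32 - 12\right)^{2} + j{\left(-14 \right)} = \left(32 - 12\right)^{2} - \frac{14 \left(-397 + \left(-14\right)^{2} + 50 \left(-14\right)\right)}{-7 - 14} = 20^{2} - \frac{14 \left(-397 + 196 - 700\right)}{-21} = 400 - \left(- \frac{2}{3}\right) \left(-901\right) = 400 - \frac{1802}{3} = - \frac{602}{3}$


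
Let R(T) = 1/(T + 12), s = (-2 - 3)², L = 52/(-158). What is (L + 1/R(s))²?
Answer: 8392609/6241 ≈ 1344.8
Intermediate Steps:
L = -26/79 (L = 52*(-1/158) = -26/79 ≈ -0.32911)
s = 25 (s = (-5)² = 25)
R(T) = 1/(12 + T)
(L + 1/R(s))² = (-26/79 + 1/(1/(12 + 25)))² = (-26/79 + 1/(1/37))² = (-26/79 + 37)² = (2897/79)² = 8392609/6241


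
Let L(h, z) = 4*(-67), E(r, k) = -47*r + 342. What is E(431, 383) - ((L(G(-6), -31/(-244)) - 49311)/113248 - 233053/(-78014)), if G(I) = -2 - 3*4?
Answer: -87985072682459/4417464736 ≈ -19918.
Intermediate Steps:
G(I) = -14 (G(I) = -2 - 12 = -14)
E(r, k) = 342 - 47*r
L(h, z) = -268
E(431, 383) - ((L(G(-6), -31/(-244)) - 49311)/113248 - 233053/(-78014)) = (342 - 47*431) - ((-268 - 49311)/113248 - 233053/(-78014)) = (342 - 20257) - (-49579*1/113248 - 233053*(-1/78014)) = -19915 - (-49579/113248 + 233053/78014) = -19915 - 1*11262465019/4417464736 = -19915 - 11262465019/4417464736 = -87985072682459/4417464736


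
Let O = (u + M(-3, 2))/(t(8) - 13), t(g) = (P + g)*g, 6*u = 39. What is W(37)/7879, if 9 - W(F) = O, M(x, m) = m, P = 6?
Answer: 1765/1560042 ≈ 0.0011314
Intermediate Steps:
u = 13/2 (u = (1/6)*39 = 13/2 ≈ 6.5000)
t(g) = g*(6 + g) (t(g) = (6 + g)*g = g*(6 + g))
O = 17/198 (O = (13/2 + 2)/(8*(6 + 8) - 13) = 17/(2*(8*14 - 13)) = 17/(2*(112 - 13)) = (17/2)/99 = (17/2)*(1/99) = 17/198 ≈ 0.085859)
W(F) = 1765/198 (W(F) = 9 - 1*17/198 = 9 - 17/198 = 1765/198)
W(37)/7879 = (1765/198)/7879 = (1765/198)*(1/7879) = 1765/1560042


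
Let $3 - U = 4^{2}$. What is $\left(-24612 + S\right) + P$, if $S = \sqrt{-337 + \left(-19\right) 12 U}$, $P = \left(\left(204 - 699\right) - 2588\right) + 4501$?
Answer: $-23194 + \sqrt{2627} \approx -23143.0$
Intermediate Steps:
$U = -13$ ($U = 3 - 4^{2} = 3 - 16 = -13$)
$P = 1418$ ($P = \left(\left(204 - 699\right) - 2588\right) + 4501 = \left(-495 - 2588\right) + 4501 = -3083 + 4501 = 1418$)
$S = \sqrt{2627}$ ($S = \sqrt{-337 + \left(-19\right) 12 \left(-13\right)} = \sqrt{-337 - -2964} = \sqrt{-337 + 2964} = \sqrt{2627} \approx 51.254$)
$\left(-24612 + S\right) + P = \left(-24612 + \sqrt{2627}\right) + 1418 = -23194 + \sqrt{2627}$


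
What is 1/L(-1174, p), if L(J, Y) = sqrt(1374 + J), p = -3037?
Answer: sqrt(2)/20 ≈ 0.070711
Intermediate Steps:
1/L(-1174, p) = 1/(sqrt(1374 - 1174)) = 1/(sqrt(200)) = 1/(10*sqrt(2)) = sqrt(2)/20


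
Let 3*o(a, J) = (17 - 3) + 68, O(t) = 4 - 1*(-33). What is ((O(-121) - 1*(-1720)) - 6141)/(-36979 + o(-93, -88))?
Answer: 13152/110855 ≈ 0.11864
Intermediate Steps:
O(t) = 37 (O(t) = 4 + 33 = 37)
o(a, J) = 82/3 (o(a, J) = ((17 - 3) + 68)/3 = (14 + 68)/3 = (⅓)*82 = 82/3)
((O(-121) - 1*(-1720)) - 6141)/(-36979 + o(-93, -88)) = ((37 - 1*(-1720)) - 6141)/(-36979 + 82/3) = ((37 + 1720) - 6141)/(-110855/3) = (1757 - 6141)*(-3/110855) = -4384*(-3/110855) = 13152/110855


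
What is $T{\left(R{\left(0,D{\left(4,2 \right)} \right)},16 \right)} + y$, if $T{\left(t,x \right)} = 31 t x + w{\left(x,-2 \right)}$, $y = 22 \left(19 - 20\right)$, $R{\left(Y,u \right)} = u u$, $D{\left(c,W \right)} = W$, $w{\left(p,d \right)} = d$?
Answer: $1960$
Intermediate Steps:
$R{\left(Y,u \right)} = u^{2}$
$y = -22$ ($y = 22 \left(-1\right) = -22$)
$T{\left(t,x \right)} = -2 + 31 t x$ ($T{\left(t,x \right)} = 31 t x - 2 = -2 + 31 t x$)
$T{\left(R{\left(0,D{\left(4,2 \right)} \right)},16 \right)} + y = \left(-2 + 31 \cdot 2^{2} \cdot 16\right) - 22 = \left(-2 + 31 \cdot 4 \cdot 16\right) - 22 = \left(-2 + 1984\right) - 22 = 1982 - 22 = 1960$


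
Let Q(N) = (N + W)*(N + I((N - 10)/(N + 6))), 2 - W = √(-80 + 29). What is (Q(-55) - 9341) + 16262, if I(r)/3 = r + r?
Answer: 461294/49 + 2305*I*√51/49 ≈ 9414.2 + 335.94*I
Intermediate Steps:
W = 2 - I*√51 (W = 2 - √(-80 + 29) = 2 - √(-51) = 2 - I*√51 ≈ 2.0 - 7.1414*I)
I(r) = 6*r (I(r) = 3*(r + r) = 3*(2*r) = 6*r)
Q(N) = (N + 6*(-10 + N)/(6 + N))*(2 + N - I*√51) (Q(N) = (N + (2 - I*√51))*(N + 6*((N - 10)/(N + 6))) = (2 + N - I*√51)*(N + 6*((-10 + N)/(6 + N))) = (2 + N - I*√51)*(N + 6*(-10 + N)/(6 + N)) = (N + 6*(-10 + N)/(6 + N))*(2 + N - I*√51))
(Q(-55) - 9341) + 16262 = ((6*(-55)*(-10 - 55) + 6*(-10 - 55)*(2 - I*√51) - 55*(6 - 55)*(2 - 55 - I*√51))/(6 - 55) - 9341) + 16262 = ((6*(-55)*(-65) + 6*(-65)*(2 - I*√51) - 55*(-49)*(-53 - I*√51))/(-49) - 9341) + 16262 = (-(21450 + (-780 + 390*I*√51) + (-142835 - 2695*I*√51))/49 - 9341) + 16262 = (-(-122165 - 2305*I*√51)/49 - 9341) + 16262 = ((122165/49 + 2305*I*√51/49) - 9341) + 16262 = (-335544/49 + 2305*I*√51/49) + 16262 = 461294/49 + 2305*I*√51/49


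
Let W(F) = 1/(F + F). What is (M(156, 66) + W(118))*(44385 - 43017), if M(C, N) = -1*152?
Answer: -12267882/59 ≈ -2.0793e+5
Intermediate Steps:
W(F) = 1/(2*F)
M(C, N) = -152
(M(156, 66) + W(118))*(44385 - 43017) = (-152 + (½)/118)*(44385 - 43017) = (-152 + (½)*(1/118))*1368 = (-152 + 1/236)*1368 = -35871/236*1368 = -12267882/59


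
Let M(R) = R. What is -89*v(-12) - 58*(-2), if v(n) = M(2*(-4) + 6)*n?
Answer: -2020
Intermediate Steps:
v(n) = -2*n (v(n) = (2*(-4) + 6)*n = (-8 + 6)*n = -2*n)
-89*v(-12) - 58*(-2) = -(-178)*(-12) - 58*(-2) = -89*24 + 116 = -2136 + 116 = -2020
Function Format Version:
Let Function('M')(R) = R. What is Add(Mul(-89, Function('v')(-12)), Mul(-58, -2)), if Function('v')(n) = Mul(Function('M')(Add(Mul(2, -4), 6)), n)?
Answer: -2020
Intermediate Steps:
Function('v')(n) = Mul(-2, n) (Function('v')(n) = Mul(Add(Mul(2, -4), 6), n) = Mul(Add(-8, 6), n) = Mul(-2, n))
Add(Mul(-89, Function('v')(-12)), Mul(-58, -2)) = Add(Mul(-89, Mul(-2, -12)), Mul(-58, -2)) = Add(Mul(-89, 24), 116) = Add(-2136, 116) = -2020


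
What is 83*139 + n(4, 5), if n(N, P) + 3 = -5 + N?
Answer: 11533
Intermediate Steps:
n(N, P) = -8 + N (n(N, P) = -3 + (-5 + N) = -8 + N)
83*139 + n(4, 5) = 83*139 + (-8 + 4) = 11537 - 4 = 11533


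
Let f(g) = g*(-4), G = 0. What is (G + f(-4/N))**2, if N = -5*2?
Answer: 64/25 ≈ 2.5600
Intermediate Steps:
N = -10
f(g) = -4*g
(G + f(-4/N))**2 = (0 - (-16)/(-10))**2 = (0 - (-16)*(-1)/10)**2 = (0 - 4*2/5)**2 = (0 - 8/5)**2 = (-8/5)**2 = 64/25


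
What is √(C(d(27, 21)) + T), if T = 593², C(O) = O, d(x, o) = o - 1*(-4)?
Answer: √351674 ≈ 593.02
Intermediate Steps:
d(x, o) = 4 + o (d(x, o) = o + 4 = 4 + o)
T = 351649
√(C(d(27, 21)) + T) = √((4 + 21) + 351649) = √(25 + 351649) = √351674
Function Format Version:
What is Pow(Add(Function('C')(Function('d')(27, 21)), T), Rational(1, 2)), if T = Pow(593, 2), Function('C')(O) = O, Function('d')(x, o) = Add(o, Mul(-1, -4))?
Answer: Pow(351674, Rational(1, 2)) ≈ 593.02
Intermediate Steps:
Function('d')(x, o) = Add(4, o) (Function('d')(x, o) = Add(o, 4) = Add(4, o))
T = 351649
Pow(Add(Function('C')(Function('d')(27, 21)), T), Rational(1, 2)) = Pow(Add(Add(4, 21), 351649), Rational(1, 2)) = Pow(Add(25, 351649), Rational(1, 2)) = Pow(351674, Rational(1, 2))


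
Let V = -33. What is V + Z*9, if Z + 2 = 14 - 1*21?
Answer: -114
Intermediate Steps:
Z = -9 (Z = -2 + (14 - 1*21) = -2 + (14 - 21) = -2 - 7 = -9)
V + Z*9 = -33 - 9*9 = -33 - 81 = -114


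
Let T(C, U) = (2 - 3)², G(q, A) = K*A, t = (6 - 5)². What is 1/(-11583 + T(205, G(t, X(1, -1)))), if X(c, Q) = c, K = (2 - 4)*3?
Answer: -1/11582 ≈ -8.6341e-5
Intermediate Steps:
K = -6 (K = -2*3 = -6)
t = 1 (t = 1² = 1)
G(q, A) = -6*A
T(C, U) = 1 (T(C, U) = (-1)² = 1)
1/(-11583 + T(205, G(t, X(1, -1)))) = 1/(-11583 + 1) = 1/(-11582) = -1/11582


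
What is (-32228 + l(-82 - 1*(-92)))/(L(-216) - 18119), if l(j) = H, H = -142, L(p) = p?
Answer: 6474/3667 ≈ 1.7655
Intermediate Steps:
l(j) = -142
(-32228 + l(-82 - 1*(-92)))/(L(-216) - 18119) = (-32228 - 142)/(-216 - 18119) = -32370/(-18335) = -32370*(-1/18335) = 6474/3667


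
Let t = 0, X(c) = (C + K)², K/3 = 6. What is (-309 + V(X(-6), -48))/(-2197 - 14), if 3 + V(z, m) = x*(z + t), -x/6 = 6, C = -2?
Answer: 3176/737 ≈ 4.3094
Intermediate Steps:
K = 18 (K = 3*6 = 18)
x = -36 (x = -6*6 = -36)
X(c) = 256 (X(c) = (-2 + 18)² = 16² = 256)
V(z, m) = -3 - 36*z (V(z, m) = -3 - 36*(z + 0) = -3 - 36*z)
(-309 + V(X(-6), -48))/(-2197 - 14) = (-309 + (-3 - 36*256))/(-2197 - 14) = (-309 + (-3 - 9216))/(-2211) = (-309 - 9219)*(-1/2211) = -9528*(-1/2211) = 3176/737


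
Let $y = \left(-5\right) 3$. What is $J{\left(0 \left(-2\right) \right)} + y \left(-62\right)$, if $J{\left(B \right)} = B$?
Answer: $930$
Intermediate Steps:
$y = -15$
$J{\left(0 \left(-2\right) \right)} + y \left(-62\right) = 0 \left(-2\right) - -930 = 0 + 930 = 930$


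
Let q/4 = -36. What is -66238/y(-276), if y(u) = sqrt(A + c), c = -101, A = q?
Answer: 66238*I*sqrt(5)/35 ≈ 4231.8*I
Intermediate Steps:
q = -144 (q = 4*(-36) = -144)
A = -144
y(u) = 7*I*sqrt(5) (y(u) = sqrt(-144 - 101) = sqrt(-245) = 7*I*sqrt(5))
-66238/y(-276) = -66238*(-I*sqrt(5)/35) = -(-66238)*I*sqrt(5)/35 = 66238*I*sqrt(5)/35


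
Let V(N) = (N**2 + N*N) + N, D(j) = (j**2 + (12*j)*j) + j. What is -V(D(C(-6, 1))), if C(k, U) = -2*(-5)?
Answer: -3433510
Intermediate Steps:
C(k, U) = 10
D(j) = j + 13*j**2 (D(j) = (j**2 + 12*j**2) + j = 13*j**2 + j = j + 13*j**2)
V(N) = N + 2*N**2 (V(N) = (N**2 + N**2) + N = 2*N**2 + N = N + 2*N**2)
-V(D(C(-6, 1))) = -10*(1 + 13*10)*(1 + 2*(10*(1 + 13*10))) = -10*(1 + 130)*(1 + 2*(10*(1 + 130))) = -10*131*(1 + 2*(10*131)) = -1310*(1 + 2*1310) = -1310*(1 + 2620) = -1310*2621 = -1*3433510 = -3433510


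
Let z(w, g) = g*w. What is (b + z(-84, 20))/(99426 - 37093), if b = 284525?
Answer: 282845/62333 ≈ 4.5376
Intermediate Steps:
(b + z(-84, 20))/(99426 - 37093) = (284525 + 20*(-84))/(99426 - 37093) = (284525 - 1680)/62333 = 282845*(1/62333) = 282845/62333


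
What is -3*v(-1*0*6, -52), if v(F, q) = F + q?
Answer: 156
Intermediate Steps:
-3*v(-1*0*6, -52) = -3*(-1*0*6 - 52) = -3*(0*6 - 52) = -3*(0 - 52) = -3*(-52) = 156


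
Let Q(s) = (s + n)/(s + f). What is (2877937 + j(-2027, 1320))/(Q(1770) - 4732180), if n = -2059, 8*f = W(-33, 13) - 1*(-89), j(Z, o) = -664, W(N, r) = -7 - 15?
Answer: -13644987657/22441575724 ≈ -0.60802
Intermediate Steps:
W(N, r) = -22
f = 67/8 (f = (-22 - 1*(-89))/8 = (-22 + 89)/8 = (⅛)*67 = 67/8 ≈ 8.3750)
Q(s) = (-2059 + s)/(67/8 + s) (Q(s) = (s - 2059)/(s + 67/8) = (-2059 + s)/(67/8 + s))
(2877937 + j(-2027, 1320))/(Q(1770) - 4732180) = (2877937 - 664)/(8*(-2059 + 1770)/(67 + 8*1770) - 4732180) = 2877273/(8*(-289)/(67 + 14160) - 4732180) = 2877273/(8*(-289)/14227 - 4732180) = 2877273/(8*(1/14227)*(-289) - 4732180) = 2877273/(-2312/14227 - 4732180) = 2877273/(-67324727172/14227) = 2877273*(-14227/67324727172) = -13644987657/22441575724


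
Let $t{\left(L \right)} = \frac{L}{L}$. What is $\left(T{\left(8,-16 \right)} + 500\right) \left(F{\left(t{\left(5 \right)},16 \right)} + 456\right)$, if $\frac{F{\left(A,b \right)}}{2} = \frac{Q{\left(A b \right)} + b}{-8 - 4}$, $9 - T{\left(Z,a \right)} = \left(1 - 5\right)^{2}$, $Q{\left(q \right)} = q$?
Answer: $\frac{666536}{3} \approx 2.2218 \cdot 10^{5}$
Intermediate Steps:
$t{\left(L \right)} = 1$
$T{\left(Z,a \right)} = -7$ ($T{\left(Z,a \right)} = 9 - \left(1 - 5\right)^{2} = 9 - \left(-4\right)^{2} = 9 - 16 = -7$)
$F{\left(A,b \right)} = - \frac{b}{6} - \frac{A b}{6}$ ($F{\left(A,b \right)} = 2 \frac{A b + b}{-8 - 4} = 2 \frac{b + A b}{-12} = 2 \left(b + A b\right) \left(- \frac{1}{12}\right) = 2 \left(- \frac{b}{12} - \frac{A b}{12}\right) = - \frac{b}{6} - \frac{A b}{6}$)
$\left(T{\left(8,-16 \right)} + 500\right) \left(F{\left(t{\left(5 \right)},16 \right)} + 456\right) = \left(-7 + 500\right) \left(\frac{1}{6} \cdot 16 \left(-1 - 1\right) + 456\right) = 493 \left(\frac{1}{6} \cdot 16 \left(-1 - 1\right) + 456\right) = 493 \left(\frac{1}{6} \cdot 16 \left(-2\right) + 456\right) = 493 \left(- \frac{16}{3} + 456\right) = 493 \cdot \frac{1352}{3} = \frac{666536}{3}$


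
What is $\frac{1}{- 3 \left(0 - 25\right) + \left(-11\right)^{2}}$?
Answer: $\frac{1}{196} \approx 0.005102$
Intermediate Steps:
$\frac{1}{- 3 \left(0 - 25\right) + \left(-11\right)^{2}} = \frac{1}{\left(-3\right) \left(-25\right) + 121} = \frac{1}{75 + 121} = \frac{1}{196}$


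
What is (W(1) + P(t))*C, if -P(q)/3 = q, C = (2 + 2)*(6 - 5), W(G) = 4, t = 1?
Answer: 4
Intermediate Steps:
C = 4 (C = 4*1 = 4)
P(q) = -3*q
(W(1) + P(t))*C = (4 - 3*1)*4 = (4 - 3)*4 = 1*4 = 4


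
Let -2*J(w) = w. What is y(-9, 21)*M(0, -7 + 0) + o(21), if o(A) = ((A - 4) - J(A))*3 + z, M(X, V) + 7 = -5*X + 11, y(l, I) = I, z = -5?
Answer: 323/2 ≈ 161.50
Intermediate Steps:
J(w) = -w/2
M(X, V) = 4 - 5*X (M(X, V) = -7 + (-5*X + 11) = -7 + (11 - 5*X) = 4 - 5*X)
o(A) = -17 + 9*A/2 (o(A) = ((A - 4) - (-1)*A/2)*3 - 5 = ((-4 + A) + A/2)*3 - 5 = (-4 + 3*A/2)*3 - 5 = (-12 + 9*A/2) - 5 = -17 + 9*A/2)
y(-9, 21)*M(0, -7 + 0) + o(21) = 21*(4 - 5*0) + (-17 + (9/2)*21) = 21*(4 + 0) + (-17 + 189/2) = 21*4 + 155/2 = 84 + 155/2 = 323/2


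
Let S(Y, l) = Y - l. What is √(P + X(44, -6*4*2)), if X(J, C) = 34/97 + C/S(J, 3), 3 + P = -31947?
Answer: 2*I*√126337768631/3977 ≈ 178.75*I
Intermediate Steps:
P = -31950 (P = -3 - 31947 = -31950)
X(J, C) = 34/97 + C/(-3 + J) (X(J, C) = 34/97 + C/(J - 1*3) = 34*(1/97) + C/(J - 3) = 34/97 + C/(-3 + J))
√(P + X(44, -6*4*2)) = √(-31950 + (34/97 + (-6*4*2)/(-3 + 44))) = √(-31950 + (34/97 - 24*2/41)) = √(-31950 + (34/97 - 48*1/41)) = √(-31950 + (34/97 - 48/41)) = √(-31950 - 3262/3977) = √(-127068412/3977) = 2*I*√126337768631/3977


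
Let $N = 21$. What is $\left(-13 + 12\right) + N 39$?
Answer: $818$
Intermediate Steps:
$\left(-13 + 12\right) + N 39 = \left(-13 + 12\right) + 21 \cdot 39 = -1 + 819 = 818$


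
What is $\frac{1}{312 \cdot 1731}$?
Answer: $\frac{1}{540072} \approx 1.8516 \cdot 10^{-6}$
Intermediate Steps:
$\frac{1}{312 \cdot 1731} = \frac{1}{540072}$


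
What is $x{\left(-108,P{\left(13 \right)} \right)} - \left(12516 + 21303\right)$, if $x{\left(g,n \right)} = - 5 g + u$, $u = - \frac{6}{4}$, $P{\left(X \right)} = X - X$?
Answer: $- \frac{66561}{2} \approx -33281.0$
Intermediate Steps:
$P{\left(X \right)} = 0$
$u = - \frac{3}{2}$ ($u = \left(-6\right) \frac{1}{4} = - \frac{3}{2} \approx -1.5$)
$x{\left(g,n \right)} = - \frac{3}{2} - 5 g$ ($x{\left(g,n \right)} = - 5 g - \frac{3}{2} = - \frac{3}{2} - 5 g$)
$x{\left(-108,P{\left(13 \right)} \right)} - \left(12516 + 21303\right) = \left(- \frac{3}{2} - -540\right) - \left(12516 + 21303\right) = \left(- \frac{3}{2} + 540\right) - 33819 = \frac{1077}{2} - 33819 = - \frac{66561}{2}$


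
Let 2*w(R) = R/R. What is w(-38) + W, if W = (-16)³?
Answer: -8191/2 ≈ -4095.5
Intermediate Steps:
W = -4096
w(R) = ½ (w(R) = (R/R)/2 = (½)*1 = ½)
w(-38) + W = ½ - 4096 = -8191/2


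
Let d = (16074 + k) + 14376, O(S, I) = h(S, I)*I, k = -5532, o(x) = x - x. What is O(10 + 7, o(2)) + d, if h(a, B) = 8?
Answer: 24918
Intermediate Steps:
o(x) = 0
O(S, I) = 8*I
d = 24918 (d = (16074 - 5532) + 14376 = 10542 + 14376 = 24918)
O(10 + 7, o(2)) + d = 8*0 + 24918 = 0 + 24918 = 24918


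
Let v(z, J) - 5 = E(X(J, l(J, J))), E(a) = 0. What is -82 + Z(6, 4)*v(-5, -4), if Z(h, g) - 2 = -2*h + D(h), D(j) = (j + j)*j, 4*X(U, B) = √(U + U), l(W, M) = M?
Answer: 228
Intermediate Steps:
X(U, B) = √2*√U/4 (X(U, B) = √(U + U)/4 = √(2*U)/4 = (√2*√U)/4 = √2*√U/4)
D(j) = 2*j² (D(j) = (2*j)*j = 2*j²)
Z(h, g) = 2 - 2*h + 2*h² (Z(h, g) = 2 + (-2*h + 2*h²) = 2 - 2*h + 2*h²)
v(z, J) = 5 (v(z, J) = 5 + 0 = 5)
-82 + Z(6, 4)*v(-5, -4) = -82 + (2 - 2*6 + 2*6²)*5 = -82 + (2 - 12 + 2*36)*5 = -82 + (2 - 12 + 72)*5 = -82 + 62*5 = -82 + 310 = 228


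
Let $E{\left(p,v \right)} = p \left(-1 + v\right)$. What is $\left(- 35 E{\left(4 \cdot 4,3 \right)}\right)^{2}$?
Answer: $1254400$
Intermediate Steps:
$\left(- 35 E{\left(4 \cdot 4,3 \right)}\right)^{2} = \left(- 35 \cdot 4 \cdot 4 \left(-1 + 3\right)\right)^{2} = \left(- 35 \cdot 16 \cdot 2\right)^{2} = \left(\left(-35\right) 32\right)^{2} = \left(-1120\right)^{2} = 1254400$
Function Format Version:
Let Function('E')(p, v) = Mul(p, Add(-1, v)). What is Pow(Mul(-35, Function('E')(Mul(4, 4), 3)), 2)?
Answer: 1254400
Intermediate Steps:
Pow(Mul(-35, Function('E')(Mul(4, 4), 3)), 2) = Pow(Mul(-35, Mul(Mul(4, 4), Add(-1, 3))), 2) = Pow(Mul(-35, Mul(16, 2)), 2) = Pow(Mul(-35, 32), 2) = Pow(-1120, 2) = 1254400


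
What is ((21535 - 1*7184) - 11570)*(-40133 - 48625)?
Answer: -246835998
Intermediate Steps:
((21535 - 1*7184) - 11570)*(-40133 - 48625) = ((21535 - 7184) - 11570)*(-88758) = (14351 - 11570)*(-88758) = 2781*(-88758) = -246835998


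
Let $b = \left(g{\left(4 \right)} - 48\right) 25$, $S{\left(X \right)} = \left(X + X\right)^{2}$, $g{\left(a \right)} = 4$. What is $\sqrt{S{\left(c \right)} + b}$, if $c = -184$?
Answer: $2 \sqrt{33581} \approx 366.5$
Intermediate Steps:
$S{\left(X \right)} = 4 X^{2}$ ($S{\left(X \right)} = \left(2 X\right)^{2} = 4 X^{2}$)
$b = -1100$ ($b = \left(4 - 48\right) 25 = \left(-44\right) 25 = -1100$)
$\sqrt{S{\left(c \right)} + b} = \sqrt{4 \left(-184\right)^{2} - 1100} = \sqrt{4 \cdot 33856 - 1100} = \sqrt{135424 - 1100} = \sqrt{134324} = 2 \sqrt{33581}$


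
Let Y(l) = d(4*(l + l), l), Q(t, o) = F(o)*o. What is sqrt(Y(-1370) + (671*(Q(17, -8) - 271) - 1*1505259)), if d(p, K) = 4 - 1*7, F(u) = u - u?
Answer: 11*I*sqrt(13943) ≈ 1298.9*I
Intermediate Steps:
F(u) = 0
Q(t, o) = 0 (Q(t, o) = 0*o = 0)
d(p, K) = -3 (d(p, K) = 4 - 7 = -3)
Y(l) = -3
sqrt(Y(-1370) + (671*(Q(17, -8) - 271) - 1*1505259)) = sqrt(-3 + (671*(0 - 271) - 1*1505259)) = sqrt(-3 + (671*(-271) - 1505259)) = sqrt(-3 + (-181841 - 1505259)) = sqrt(-3 - 1687100) = sqrt(-1687103) = 11*I*sqrt(13943)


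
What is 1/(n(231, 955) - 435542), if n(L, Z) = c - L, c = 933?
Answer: -1/434840 ≈ -2.2997e-6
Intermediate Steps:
n(L, Z) = 933 - L
1/(n(231, 955) - 435542) = 1/((933 - 1*231) - 435542) = 1/((933 - 231) - 435542) = 1/(702 - 435542) = 1/(-434840) = -1/434840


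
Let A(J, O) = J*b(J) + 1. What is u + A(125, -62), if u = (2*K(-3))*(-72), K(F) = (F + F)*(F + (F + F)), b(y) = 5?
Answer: -7150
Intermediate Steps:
K(F) = 6*F² (K(F) = (2*F)*(F + 2*F) = (2*F)*(3*F) = 6*F²)
A(J, O) = 1 + 5*J (A(J, O) = J*5 + 1 = 5*J + 1 = 1 + 5*J)
u = -7776 (u = (2*(6*(-3)²))*(-72) = (2*(6*9))*(-72) = (2*54)*(-72) = 108*(-72) = -7776)
u + A(125, -62) = -7776 + (1 + 5*125) = -7776 + (1 + 625) = -7776 + 626 = -7150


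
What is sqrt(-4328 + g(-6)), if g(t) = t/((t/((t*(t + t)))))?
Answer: 4*I*sqrt(266) ≈ 65.238*I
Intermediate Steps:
g(t) = 2*t**2 (g(t) = t/((t/((t*(2*t))))) = t/((t/((2*t**2)))) = t/((t*(1/(2*t**2)))) = t/((1/(2*t))) = t*(2*t) = 2*t**2)
sqrt(-4328 + g(-6)) = sqrt(-4328 + 2*(-6)**2) = sqrt(-4328 + 2*36) = sqrt(-4328 + 72) = sqrt(-4256) = 4*I*sqrt(266)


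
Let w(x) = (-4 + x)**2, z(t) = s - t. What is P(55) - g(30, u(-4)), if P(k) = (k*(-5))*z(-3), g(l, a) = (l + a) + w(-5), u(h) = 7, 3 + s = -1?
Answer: 157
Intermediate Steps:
s = -4 (s = -3 - 1 = -4)
z(t) = -4 - t
g(l, a) = 81 + a + l (g(l, a) = (l + a) + (-4 - 5)**2 = (a + l) + (-9)**2 = (a + l) + 81 = 81 + a + l)
P(k) = 5*k (P(k) = (k*(-5))*(-4 - 1*(-3)) = (-5*k)*(-4 + 3) = -5*k*(-1) = 5*k)
P(55) - g(30, u(-4)) = 5*55 - (81 + 7 + 30) = 275 - 1*118 = 275 - 118 = 157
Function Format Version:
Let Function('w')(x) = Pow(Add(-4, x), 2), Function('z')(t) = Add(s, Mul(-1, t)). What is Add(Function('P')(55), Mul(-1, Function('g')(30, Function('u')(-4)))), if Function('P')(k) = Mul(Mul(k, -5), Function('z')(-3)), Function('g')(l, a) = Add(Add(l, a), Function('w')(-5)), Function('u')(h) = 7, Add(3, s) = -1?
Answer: 157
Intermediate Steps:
s = -4 (s = Add(-3, -1) = -4)
Function('z')(t) = Add(-4, Mul(-1, t))
Function('g')(l, a) = Add(81, a, l) (Function('g')(l, a) = Add(Add(l, a), Pow(Add(-4, -5), 2)) = Add(Add(a, l), Pow(-9, 2)) = Add(Add(a, l), 81) = Add(81, a, l))
Function('P')(k) = Mul(5, k) (Function('P')(k) = Mul(Mul(k, -5), Add(-4, Mul(-1, -3))) = Mul(Mul(-5, k), Add(-4, 3)) = Mul(Mul(-5, k), -1) = Mul(5, k))
Add(Function('P')(55), Mul(-1, Function('g')(30, Function('u')(-4)))) = Add(Mul(5, 55), Mul(-1, Add(81, 7, 30))) = Add(275, Mul(-1, 118)) = Add(275, -118) = 157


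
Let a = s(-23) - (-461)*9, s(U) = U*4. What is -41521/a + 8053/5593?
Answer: -199555932/22690801 ≈ -8.7946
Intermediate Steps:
s(U) = 4*U
a = 4057 (a = 4*(-23) - (-461)*9 = -92 - 1*(-4149) = -92 + 4149 = 4057)
-41521/a + 8053/5593 = -41521/4057 + 8053/5593 = -199555932/22690801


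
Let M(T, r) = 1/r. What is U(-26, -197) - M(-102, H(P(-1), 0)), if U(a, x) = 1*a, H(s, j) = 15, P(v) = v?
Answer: -391/15 ≈ -26.067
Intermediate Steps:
U(a, x) = a
U(-26, -197) - M(-102, H(P(-1), 0)) = -26 - 1/15 = -391/15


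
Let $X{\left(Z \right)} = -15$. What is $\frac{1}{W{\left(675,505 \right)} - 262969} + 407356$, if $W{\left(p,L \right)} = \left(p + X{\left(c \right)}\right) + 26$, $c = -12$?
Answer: $\frac{106842553747}{262283} \approx 4.0736 \cdot 10^{5}$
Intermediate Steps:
$W{\left(p,L \right)} = 11 + p$ ($W{\left(p,L \right)} = \left(p - 15\right) + 26 = \left(-15 + p\right) + 26 = 11 + p$)
$\frac{1}{W{\left(675,505 \right)} - 262969} + 407356 = \frac{1}{\left(11 + 675\right) - 262969} + 407356 = \frac{1}{686 - 262969} + 407356 = \frac{1}{-262283} + 407356 = - \frac{1}{262283} + 407356 = \frac{106842553747}{262283}$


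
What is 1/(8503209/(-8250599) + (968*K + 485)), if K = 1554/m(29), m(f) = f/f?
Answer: 8250599/12415138096234 ≈ 6.6456e-7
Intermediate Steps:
m(f) = 1
K = 1554 (K = 1554/1 = 1554*1 = 1554)
1/(8503209/(-8250599) + (968*K + 485)) = 1/(8503209/(-8250599) + (968*1554 + 485)) = 1/(8503209*(-1/8250599) + (1504272 + 485)) = 1/(-8503209/8250599 + 1504757) = 1/(12415138096234/8250599) = 8250599/12415138096234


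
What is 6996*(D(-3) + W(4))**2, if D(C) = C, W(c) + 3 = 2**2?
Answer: 27984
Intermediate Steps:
W(c) = 1 (W(c) = -3 + 2**2 = -3 + 4 = 1)
6996*(D(-3) + W(4))**2 = 6996*(-3 + 1)**2 = 6996*(-2)**2 = 6996*4 = 27984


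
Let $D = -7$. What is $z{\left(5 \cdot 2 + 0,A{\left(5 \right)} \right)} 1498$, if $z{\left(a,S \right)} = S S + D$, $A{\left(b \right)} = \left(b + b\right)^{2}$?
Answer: $14969514$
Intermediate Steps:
$A{\left(b \right)} = 4 b^{2}$ ($A{\left(b \right)} = \left(2 b\right)^{2} = 4 b^{2}$)
$z{\left(a,S \right)} = -7 + S^{2}$ ($z{\left(a,S \right)} = S S - 7 = S^{2} - 7 = -7 + S^{2}$)
$z{\left(5 \cdot 2 + 0,A{\left(5 \right)} \right)} 1498 = \left(-7 + \left(4 \cdot 5^{2}\right)^{2}\right) 1498 = \left(-7 + \left(4 \cdot 25\right)^{2}\right) 1498 = \left(-7 + 100^{2}\right) 1498 = \left(-7 + 10000\right) 1498 = 9993 \cdot 1498 = 14969514$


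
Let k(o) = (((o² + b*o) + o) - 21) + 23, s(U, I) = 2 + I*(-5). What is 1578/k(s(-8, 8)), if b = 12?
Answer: 789/476 ≈ 1.6576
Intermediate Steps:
s(U, I) = 2 - 5*I
k(o) = 2 + o² + 13*o (k(o) = (((o² + 12*o) + o) - 21) + 23 = ((o² + 13*o) - 21) + 23 = (-21 + o² + 13*o) + 23 = 2 + o² + 13*o)
1578/k(s(-8, 8)) = 1578/(2 + (2 - 5*8)² + 13*(2 - 5*8)) = 1578/(2 + (2 - 40)² + 13*(2 - 40)) = 1578/(2 + (-38)² + 13*(-38)) = 1578/(2 + 1444 - 494) = 1578/952 = 1578*(1/952) = 789/476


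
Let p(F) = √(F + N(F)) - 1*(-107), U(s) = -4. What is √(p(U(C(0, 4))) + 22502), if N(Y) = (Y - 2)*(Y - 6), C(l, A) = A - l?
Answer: √(22609 + 2*√14) ≈ 150.39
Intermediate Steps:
N(Y) = (-6 + Y)*(-2 + Y) (N(Y) = (-2 + Y)*(-6 + Y) = (-6 + Y)*(-2 + Y))
p(F) = 107 + √(12 + F² - 7*F) (p(F) = √(F + (12 + F² - 8*F)) - 1*(-107) = √(12 + F² - 7*F) + 107 = 107 + √(12 + F² - 7*F))
√(p(U(C(0, 4))) + 22502) = √((107 + √(12 + (-4)² - 7*(-4))) + 22502) = √((107 + √(12 + 16 + 28)) + 22502) = √((107 + √56) + 22502) = √((107 + 2*√14) + 22502) = √(22609 + 2*√14)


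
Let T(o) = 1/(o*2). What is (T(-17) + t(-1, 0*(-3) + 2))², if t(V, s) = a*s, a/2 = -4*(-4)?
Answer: 4730625/1156 ≈ 4092.2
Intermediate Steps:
a = 32 (a = 2*(-4*(-4)) = 2*16 = 32)
t(V, s) = 32*s
T(o) = 1/(2*o)
(T(-17) + t(-1, 0*(-3) + 2))² = ((½)/(-17) + 32*(0*(-3) + 2))² = ((½)*(-1/17) + 32*(0 + 2))² = (-1/34 + 32*2)² = (-1/34 + 64)² = (2175/34)² = 4730625/1156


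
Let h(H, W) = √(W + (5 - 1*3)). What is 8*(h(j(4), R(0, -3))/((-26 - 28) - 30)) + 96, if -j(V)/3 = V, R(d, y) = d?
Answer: 96 - 2*√2/21 ≈ 95.865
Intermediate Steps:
j(V) = -3*V
h(H, W) = √(2 + W) (h(H, W) = √(W + (5 - 3)) = √(W + 2) = √(2 + W))
8*(h(j(4), R(0, -3))/((-26 - 28) - 30)) + 96 = 8*(√(2 + 0)/((-26 - 28) - 30)) + 96 = 8*(√2/(-54 - 30)) + 96 = 8*(√2/(-84)) + 96 = 8*(√2*(-1/84)) + 96 = 8*(-√2/84) + 96 = -2*√2/21 + 96 = 96 - 2*√2/21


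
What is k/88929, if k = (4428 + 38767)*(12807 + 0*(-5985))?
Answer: 61466485/9881 ≈ 6220.7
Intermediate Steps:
k = 553198365 (k = 43195*(12807 + 0) = 43195*12807 = 553198365)
k/88929 = 553198365/88929 = 553198365*(1/88929) = 61466485/9881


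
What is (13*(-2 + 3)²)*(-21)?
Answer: -273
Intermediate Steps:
(13*(-2 + 3)²)*(-21) = (13*1²)*(-21) = (13*1)*(-21) = 13*(-21) = -273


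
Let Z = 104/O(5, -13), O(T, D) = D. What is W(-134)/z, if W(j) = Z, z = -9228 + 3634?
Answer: 4/2797 ≈ 0.0014301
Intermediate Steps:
z = -5594
Z = -8 (Z = 104/(-13) = 104*(-1/13) = -8)
W(j) = -8
W(-134)/z = -8/(-5594) = -8*(-1/5594) = 4/2797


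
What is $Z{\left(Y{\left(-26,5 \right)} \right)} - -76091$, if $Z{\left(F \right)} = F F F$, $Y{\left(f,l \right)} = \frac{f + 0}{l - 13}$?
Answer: $\frac{4872021}{64} \approx 76125.0$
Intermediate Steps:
$Y{\left(f,l \right)} = \frac{f}{-13 + l}$
$Z{\left(F \right)} = F^{3}$ ($Z{\left(F \right)} = F^{2} F = F^{3}$)
$Z{\left(Y{\left(-26,5 \right)} \right)} - -76091 = \left(- \frac{26}{-13 + 5}\right)^{3} - -76091 = \left(- \frac{26}{-8}\right)^{3} + 76091 = \left(\left(-26\right) \left(- \frac{1}{8}\right)\right)^{3} + 76091 = \left(\frac{13}{4}\right)^{3} + 76091 = \frac{2197}{64} + 76091 = \frac{4872021}{64}$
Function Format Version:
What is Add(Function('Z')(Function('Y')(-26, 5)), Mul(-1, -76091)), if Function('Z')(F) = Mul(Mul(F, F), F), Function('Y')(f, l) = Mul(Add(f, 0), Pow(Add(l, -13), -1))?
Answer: Rational(4872021, 64) ≈ 76125.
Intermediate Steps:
Function('Y')(f, l) = Mul(f, Pow(Add(-13, l), -1))
Function('Z')(F) = Pow(F, 3) (Function('Z')(F) = Mul(Pow(F, 2), F) = Pow(F, 3))
Add(Function('Z')(Function('Y')(-26, 5)), Mul(-1, -76091)) = Add(Pow(Mul(-26, Pow(Add(-13, 5), -1)), 3), Mul(-1, -76091)) = Add(Pow(Mul(-26, Pow(-8, -1)), 3), 76091) = Add(Pow(Mul(-26, Rational(-1, 8)), 3), 76091) = Add(Pow(Rational(13, 4), 3), 76091) = Add(Rational(2197, 64), 76091) = Rational(4872021, 64)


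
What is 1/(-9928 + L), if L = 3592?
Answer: -1/6336 ≈ -0.00015783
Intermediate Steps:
1/(-9928 + L) = 1/(-9928 + 3592) = 1/(-6336) = -1/6336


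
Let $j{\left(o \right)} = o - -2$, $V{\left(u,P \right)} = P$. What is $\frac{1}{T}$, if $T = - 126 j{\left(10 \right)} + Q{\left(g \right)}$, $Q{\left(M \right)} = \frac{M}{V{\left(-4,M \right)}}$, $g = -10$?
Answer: $- \frac{1}{1511} \approx -0.00066181$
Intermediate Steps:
$j{\left(o \right)} = 2 + o$ ($j{\left(o \right)} = o + 2 = 2 + o$)
$Q{\left(M \right)} = 1$ ($Q{\left(M \right)} = \frac{M}{M} = 1$)
$T = -1511$ ($T = - 126 \left(2 + 10\right) + 1 = \left(-126\right) 12 + 1 = -1512 + 1 = -1511$)
$\frac{1}{T} = \frac{1}{-1511} = - \frac{1}{1511}$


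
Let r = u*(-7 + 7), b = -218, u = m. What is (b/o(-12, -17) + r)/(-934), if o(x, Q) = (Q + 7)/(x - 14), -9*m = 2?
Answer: 1417/2335 ≈ 0.60685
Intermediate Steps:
m = -2/9 (m = -1/9*2 = -2/9 ≈ -0.22222)
o(x, Q) = (7 + Q)/(-14 + x)
u = -2/9 ≈ -0.22222
r = 0 (r = -2*(-7 + 7)/9 = -2/9*0 = 0)
(b/o(-12, -17) + r)/(-934) = (-218*(-14 - 12)/(7 - 17) + 0)/(-934) = (-218/(-10/(-26)) + 0)*(-1/934) = (-218/((-1/26*(-10))) + 0)*(-1/934) = (-218/5/13 + 0)*(-1/934) = (-218*13/5 + 0)*(-1/934) = (-2834/5 + 0)*(-1/934) = -2834/5*(-1/934) = 1417/2335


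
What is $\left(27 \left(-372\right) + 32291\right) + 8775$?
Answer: $31022$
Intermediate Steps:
$\left(27 \left(-372\right) + 32291\right) + 8775 = \left(-10044 + 32291\right) + 8775 = 22247 + 8775 = 31022$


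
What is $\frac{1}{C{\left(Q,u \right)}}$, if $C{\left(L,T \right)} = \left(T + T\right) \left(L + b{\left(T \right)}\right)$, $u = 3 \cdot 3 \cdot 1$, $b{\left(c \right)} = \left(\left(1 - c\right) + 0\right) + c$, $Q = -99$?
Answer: $- \frac{1}{1764} \approx -0.00056689$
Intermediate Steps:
$b{\left(c \right)} = 1$ ($b{\left(c \right)} = \left(1 - c\right) + c = 1$)
$u = 9$ ($u = 9 \cdot 1 = 9$)
$C{\left(L,T \right)} = 2 T \left(1 + L\right)$ ($C{\left(L,T \right)} = \left(T + T\right) \left(L + 1\right) = 2 T \left(1 + L\right)$)
$\frac{1}{C{\left(Q,u \right)}} = \frac{1}{2 \cdot 9 \left(1 - 99\right)} = \frac{1}{2 \cdot 9 \left(-98\right)} = \frac{1}{-1764} = - \frac{1}{1764}$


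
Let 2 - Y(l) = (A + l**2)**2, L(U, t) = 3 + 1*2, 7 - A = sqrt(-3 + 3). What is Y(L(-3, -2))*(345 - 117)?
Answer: -233016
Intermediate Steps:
A = 7 (A = 7 - sqrt(-3 + 3) = 7 - sqrt(0) = 7 - 1*0 = 7 + 0 = 7)
L(U, t) = 5 (L(U, t) = 3 + 2 = 5)
Y(l) = 2 - (7 + l**2)**2
Y(L(-3, -2))*(345 - 117) = (2 - (7 + 5**2)**2)*(345 - 117) = (2 - (7 + 25)**2)*228 = (2 - 1*32**2)*228 = (2 - 1*1024)*228 = (2 - 1024)*228 = -1022*228 = -233016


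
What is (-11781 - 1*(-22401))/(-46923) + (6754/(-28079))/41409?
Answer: -4116146160254/18186155307351 ≈ -0.22633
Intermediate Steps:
(-11781 - 1*(-22401))/(-46923) + (6754/(-28079))/41409 = (-11781 + 22401)*(-1/46923) + (6754*(-1/28079))*(1/41409) = 10620*(-1/46923) - 6754/28079*1/41409 = -3540/15641 - 6754/1162723311 = -4116146160254/18186155307351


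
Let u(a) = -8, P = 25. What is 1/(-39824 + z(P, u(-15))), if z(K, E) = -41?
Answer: -1/39865 ≈ -2.5085e-5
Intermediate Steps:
1/(-39824 + z(P, u(-15))) = 1/(-39824 - 41) = 1/(-39865) = -1/39865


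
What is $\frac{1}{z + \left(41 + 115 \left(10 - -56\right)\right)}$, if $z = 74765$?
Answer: $\frac{1}{82396} \approx 1.2137 \cdot 10^{-5}$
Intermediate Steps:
$\frac{1}{z + \left(41 + 115 \left(10 - -56\right)\right)} = \frac{1}{74765 + \left(41 + 115 \left(10 - -56\right)\right)} = \frac{1}{74765 + \left(41 + 115 \left(10 + 56\right)\right)} = \frac{1}{74765 + \left(41 + 115 \cdot 66\right)} = \frac{1}{74765 + \left(41 + 7590\right)} = \frac{1}{74765 + 7631} = \frac{1}{82396}$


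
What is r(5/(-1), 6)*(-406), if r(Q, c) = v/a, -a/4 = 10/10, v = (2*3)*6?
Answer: 3654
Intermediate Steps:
v = 36 (v = 6*6 = 36)
a = -4 (a = -40/10 = -4*1 = -4)
r(Q, c) = -9 (r(Q, c) = 36/(-4) = 36*(-¼) = -9)
r(5/(-1), 6)*(-406) = -9*(-406) = 3654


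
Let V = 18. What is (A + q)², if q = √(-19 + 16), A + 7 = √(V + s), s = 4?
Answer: (-7 + √22 + I*√3)² ≈ 2.3342 - 8.0006*I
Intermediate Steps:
A = -7 + √22 (A = -7 + √(18 + 4) = -7 + √22 ≈ -2.3096)
q = I*√3 (q = √(-3) = I*√3 ≈ 1.732*I)
(A + q)² = ((-7 + √22) + I*√3)² = (-7 + √22 + I*√3)²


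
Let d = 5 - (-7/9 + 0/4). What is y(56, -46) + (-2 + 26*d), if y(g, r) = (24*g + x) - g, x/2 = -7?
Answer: 12800/9 ≈ 1422.2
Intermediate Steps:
x = -14 (x = 2*(-7) = -14)
d = 52/9 (d = 5 - (-7*⅑ + 0*(¼)) = 5 - (-7/9 + 0) = 5 - 1*(-7/9) = 5 + 7/9 = 52/9 ≈ 5.7778)
y(g, r) = -14 + 23*g (y(g, r) = (24*g - 14) - g = (-14 + 24*g) - g = -14 + 23*g)
y(56, -46) + (-2 + 26*d) = (-14 + 23*56) + (-2 + 26*(52/9)) = (-14 + 1288) + (-2 + 1352/9) = 1274 + 1334/9 = 12800/9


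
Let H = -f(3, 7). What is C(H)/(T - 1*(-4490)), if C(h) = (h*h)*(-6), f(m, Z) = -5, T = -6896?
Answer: 25/401 ≈ 0.062344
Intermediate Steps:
H = 5 (H = -1*(-5) = 5)
C(h) = -6*h² (C(h) = h²*(-6) = -6*h²)
C(H)/(T - 1*(-4490)) = (-6*5²)/(-6896 - 1*(-4490)) = (-6*25)/(-6896 + 4490) = -150/(-2406) = -150*(-1/2406) = 25/401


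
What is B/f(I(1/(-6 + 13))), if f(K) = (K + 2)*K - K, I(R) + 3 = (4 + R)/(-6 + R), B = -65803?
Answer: -110614843/16872 ≈ -6556.1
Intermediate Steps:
I(R) = -3 + (4 + R)/(-6 + R)
f(K) = -K + K*(2 + K) (f(K) = (2 + K)*K - K = K*(2 + K) - K = -K + K*(2 + K))
B/f(I(1/(-6 + 13))) = -65803*(-6 + 1/(-6 + 13))/(2*(1 + 2*(11 - 1/(-6 + 13))/(-6 + 1/(-6 + 13)))*(11 - 1/(-6 + 13))) = -65803*(-6 + 1/7)/(2*(1 + 2*(11 - 1/7)/(-6 + 1/7))*(11 - 1/7)) = -65803*(-6 + 1/7)/(2*(1 + 2*(11 - 1*1/7)/(-6 + 1/7))*(11 - 1*1/7)) = -65803*(-41/(14*(1 + 2*(11 - 1/7)/(-41/7))*(11 - 1/7))) = -65803*(-41/(152*(1 + 2*(-7/41)*(76/7)))) = -65803*(-41/(152*(1 - 152/41))) = -65803/((-152/41*(-111/41))) = -65803/16872/1681 = -65803*1681/16872 = -110614843/16872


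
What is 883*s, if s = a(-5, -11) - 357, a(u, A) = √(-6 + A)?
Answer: -315231 + 883*I*√17 ≈ -3.1523e+5 + 3640.7*I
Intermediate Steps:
s = -357 + I*√17 (s = √(-6 - 11) - 357 = √(-17) - 357 = I*√17 - 357 = -357 + I*√17 ≈ -357.0 + 4.1231*I)
883*s = 883*(-357 + I*√17) = -315231 + 883*I*√17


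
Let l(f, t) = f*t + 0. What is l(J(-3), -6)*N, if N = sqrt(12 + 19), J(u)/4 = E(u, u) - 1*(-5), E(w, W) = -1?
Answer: -96*sqrt(31) ≈ -534.51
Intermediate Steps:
J(u) = 16 (J(u) = 4*(-1 - 1*(-5)) = 4*(-1 + 5) = 4*4 = 16)
l(f, t) = f*t
N = sqrt(31) ≈ 5.5678
l(J(-3), -6)*N = (16*(-6))*sqrt(31) = -96*sqrt(31)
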